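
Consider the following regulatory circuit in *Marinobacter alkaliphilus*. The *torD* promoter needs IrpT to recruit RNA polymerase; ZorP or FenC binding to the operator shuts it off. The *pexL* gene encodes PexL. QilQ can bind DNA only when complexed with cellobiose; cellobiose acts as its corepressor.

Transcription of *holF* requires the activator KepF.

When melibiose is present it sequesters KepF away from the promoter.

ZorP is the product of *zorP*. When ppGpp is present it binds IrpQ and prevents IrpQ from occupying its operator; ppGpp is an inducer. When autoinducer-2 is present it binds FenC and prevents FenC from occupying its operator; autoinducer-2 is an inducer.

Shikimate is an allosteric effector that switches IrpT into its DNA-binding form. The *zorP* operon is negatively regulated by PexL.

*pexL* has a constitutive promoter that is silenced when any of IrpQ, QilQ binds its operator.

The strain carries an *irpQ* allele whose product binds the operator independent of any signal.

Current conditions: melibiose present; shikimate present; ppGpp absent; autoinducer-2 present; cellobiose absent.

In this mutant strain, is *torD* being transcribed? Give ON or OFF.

IrpQ is constitutively active in this strain.
Cellobiose is absent, so QilQ is inactive.
With repressor IrpQ bound, *pexL* is not transcribed.
So PexL is not produced.
With no repressor bound, *zorP* is transcribed.
So ZorP is produced and active.
Shikimate is present, so IrpT is active.
Autoinducer-2 is present, so FenC is inactive.
With repressor ZorP bound, *torD* is not transcribed.

OFF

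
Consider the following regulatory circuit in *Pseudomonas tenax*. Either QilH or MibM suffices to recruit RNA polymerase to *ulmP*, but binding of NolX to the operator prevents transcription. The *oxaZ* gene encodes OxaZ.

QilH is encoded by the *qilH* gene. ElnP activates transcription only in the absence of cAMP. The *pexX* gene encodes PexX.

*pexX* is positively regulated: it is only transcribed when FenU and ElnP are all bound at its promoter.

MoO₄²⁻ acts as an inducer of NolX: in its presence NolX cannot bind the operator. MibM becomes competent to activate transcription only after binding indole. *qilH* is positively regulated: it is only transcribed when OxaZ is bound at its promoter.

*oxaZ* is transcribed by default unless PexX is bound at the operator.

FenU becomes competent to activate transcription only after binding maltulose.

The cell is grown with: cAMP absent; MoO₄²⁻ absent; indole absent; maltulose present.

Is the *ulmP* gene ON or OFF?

OFF

Maltulose is present, so FenU is active.
cAMP is absent, so ElnP is active.
No repressor is bound and FenU and ElnP are active, so *pexX* is transcribed.
So PexX is produced and active.
With repressor PexX bound, *oxaZ* is not transcribed.
So OxaZ is not produced.
Required activator OxaZ is absent, so *qilH* is not transcribed.
So QilH is not produced.
Indole is absent, so MibM is inactive.
MoO₄²⁻ is absent, so NolX is active.
With repressor NolX bound, *ulmP* is not transcribed.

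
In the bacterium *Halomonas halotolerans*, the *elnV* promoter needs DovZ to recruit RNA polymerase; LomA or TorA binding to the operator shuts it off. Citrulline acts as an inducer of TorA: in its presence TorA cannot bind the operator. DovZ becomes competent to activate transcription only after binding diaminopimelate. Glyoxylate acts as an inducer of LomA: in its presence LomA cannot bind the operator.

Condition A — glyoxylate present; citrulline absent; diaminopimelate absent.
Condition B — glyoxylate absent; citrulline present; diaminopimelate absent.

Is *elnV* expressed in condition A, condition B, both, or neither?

Condition A:
Glyoxylate is present, so LomA is inactive.
Citrulline is absent, so TorA is active.
Diaminopimelate is absent, so DovZ is inactive.
With repressor TorA bound, *elnV* is not transcribed.
→ *elnV* is OFF in A.
Condition B:
Glyoxylate is absent, so LomA is active.
Citrulline is present, so TorA is inactive.
Diaminopimelate is absent, so DovZ is inactive.
With repressor LomA bound, *elnV* is not transcribed.
→ *elnV* is OFF in B.

neither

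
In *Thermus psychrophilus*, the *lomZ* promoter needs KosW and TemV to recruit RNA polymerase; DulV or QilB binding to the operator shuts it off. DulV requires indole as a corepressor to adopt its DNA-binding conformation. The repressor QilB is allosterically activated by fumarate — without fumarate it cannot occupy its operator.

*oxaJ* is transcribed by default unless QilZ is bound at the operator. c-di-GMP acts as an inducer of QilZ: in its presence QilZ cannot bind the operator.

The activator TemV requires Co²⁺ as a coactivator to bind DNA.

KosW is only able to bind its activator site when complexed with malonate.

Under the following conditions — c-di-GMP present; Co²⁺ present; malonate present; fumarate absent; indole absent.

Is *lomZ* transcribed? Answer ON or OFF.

Malonate is present, so KosW is active.
Indole is absent, so DulV is inactive.
Co²⁺ is present, so TemV is active.
Fumarate is absent, so QilB is inactive.
No repressor is bound and KosW and TemV are active, so *lomZ* is transcribed.

ON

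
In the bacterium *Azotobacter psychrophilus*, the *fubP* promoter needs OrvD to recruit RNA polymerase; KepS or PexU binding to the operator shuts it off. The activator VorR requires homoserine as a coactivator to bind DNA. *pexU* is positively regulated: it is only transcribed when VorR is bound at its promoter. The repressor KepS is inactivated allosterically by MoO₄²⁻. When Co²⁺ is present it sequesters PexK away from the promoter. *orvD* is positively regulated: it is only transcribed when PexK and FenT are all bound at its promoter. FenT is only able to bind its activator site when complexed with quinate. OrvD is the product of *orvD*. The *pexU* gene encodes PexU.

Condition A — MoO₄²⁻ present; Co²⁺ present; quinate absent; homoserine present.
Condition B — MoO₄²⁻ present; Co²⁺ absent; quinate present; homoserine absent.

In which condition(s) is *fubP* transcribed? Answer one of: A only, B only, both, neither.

Condition A:
MoO₄²⁻ is present, so KepS is inactive.
Co²⁺ is present, so PexK is inactive.
Quinate is absent, so FenT is inactive.
Required activator PexK is absent, so *orvD* is not transcribed.
So OrvD is not produced.
Homoserine is present, so VorR is active.
No repressor is bound and VorR is active, so *pexU* is transcribed.
So PexU is produced and active.
With repressor PexU bound, *fubP* is not transcribed.
→ *fubP* is OFF in A.
Condition B:
MoO₄²⁻ is present, so KepS is inactive.
Co²⁺ is absent, so PexK is active.
Quinate is present, so FenT is active.
No repressor is bound and PexK and FenT are active, so *orvD* is transcribed.
So OrvD is produced and active.
Homoserine is absent, so VorR is inactive.
Required activator VorR is absent, so *pexU* is not transcribed.
So PexU is not produced.
No repressor is bound and OrvD is active, so *fubP* is transcribed.
→ *fubP* is ON in B.

B only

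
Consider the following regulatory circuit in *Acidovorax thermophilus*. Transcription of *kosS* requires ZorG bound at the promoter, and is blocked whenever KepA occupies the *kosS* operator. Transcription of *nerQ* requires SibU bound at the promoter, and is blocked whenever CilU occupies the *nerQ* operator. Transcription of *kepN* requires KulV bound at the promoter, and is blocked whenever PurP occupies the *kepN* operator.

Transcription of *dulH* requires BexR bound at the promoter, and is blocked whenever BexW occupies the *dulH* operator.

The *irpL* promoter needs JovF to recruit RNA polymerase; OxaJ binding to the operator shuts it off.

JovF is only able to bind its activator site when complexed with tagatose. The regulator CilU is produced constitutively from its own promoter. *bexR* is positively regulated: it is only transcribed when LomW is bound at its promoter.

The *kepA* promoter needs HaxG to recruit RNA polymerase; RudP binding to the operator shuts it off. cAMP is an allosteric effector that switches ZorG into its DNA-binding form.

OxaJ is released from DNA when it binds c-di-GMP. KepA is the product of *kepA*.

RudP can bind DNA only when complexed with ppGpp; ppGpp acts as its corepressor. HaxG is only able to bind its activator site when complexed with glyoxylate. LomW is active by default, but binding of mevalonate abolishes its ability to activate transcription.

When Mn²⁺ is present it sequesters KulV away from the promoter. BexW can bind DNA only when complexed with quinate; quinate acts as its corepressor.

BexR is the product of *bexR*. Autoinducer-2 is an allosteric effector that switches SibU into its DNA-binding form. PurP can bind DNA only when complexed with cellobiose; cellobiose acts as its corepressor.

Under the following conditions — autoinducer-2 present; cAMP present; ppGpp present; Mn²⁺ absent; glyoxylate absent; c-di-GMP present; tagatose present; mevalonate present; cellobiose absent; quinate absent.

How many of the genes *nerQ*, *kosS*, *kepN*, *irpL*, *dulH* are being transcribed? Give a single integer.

Autoinducer-2 is present, so SibU is active.
CilU is produced constitutively and is active.
With repressor CilU bound, *nerQ* is not transcribed.
→ *nerQ* is OFF.
Glyoxylate is absent, so HaxG is inactive.
ppGpp is present, so RudP is active.
With repressor RudP bound, *kepA* is not transcribed.
So KepA is not produced.
cAMP is present, so ZorG is active.
No repressor is bound and ZorG is active, so *kosS* is transcribed.
→ *kosS* is ON.
Mn²⁺ is absent, so KulV is active.
Cellobiose is absent, so PurP is inactive.
No repressor is bound and KulV is active, so *kepN* is transcribed.
→ *kepN* is ON.
c-di-GMP is present, so OxaJ is inactive.
Tagatose is present, so JovF is active.
No repressor is bound and JovF is active, so *irpL* is transcribed.
→ *irpL* is ON.
Quinate is absent, so BexW is inactive.
Mevalonate is present, so LomW is inactive.
Required activator LomW is absent, so *bexR* is not transcribed.
So BexR is not produced.
Required activator BexR is absent, so *dulH* is not transcribed.
→ *dulH* is OFF.
3 of the 5 genes are transcribed.

3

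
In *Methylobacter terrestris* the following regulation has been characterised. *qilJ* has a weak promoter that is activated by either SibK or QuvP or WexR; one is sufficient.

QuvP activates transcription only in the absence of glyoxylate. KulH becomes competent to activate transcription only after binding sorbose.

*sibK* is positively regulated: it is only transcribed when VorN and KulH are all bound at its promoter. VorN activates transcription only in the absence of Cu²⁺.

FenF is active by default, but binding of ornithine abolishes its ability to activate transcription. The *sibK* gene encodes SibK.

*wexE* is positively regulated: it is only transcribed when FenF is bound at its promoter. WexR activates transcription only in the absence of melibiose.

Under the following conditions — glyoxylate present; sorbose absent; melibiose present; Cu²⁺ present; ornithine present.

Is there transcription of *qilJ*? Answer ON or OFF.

OFF

Cu²⁺ is present, so VorN is inactive.
Sorbose is absent, so KulH is inactive.
Required activator VorN is absent, so *sibK* is not transcribed.
So SibK is not produced.
Glyoxylate is present, so QuvP is inactive.
Melibiose is present, so WexR is inactive.
No activator is available at the *qilJ* promoter, so *qilJ* is not transcribed.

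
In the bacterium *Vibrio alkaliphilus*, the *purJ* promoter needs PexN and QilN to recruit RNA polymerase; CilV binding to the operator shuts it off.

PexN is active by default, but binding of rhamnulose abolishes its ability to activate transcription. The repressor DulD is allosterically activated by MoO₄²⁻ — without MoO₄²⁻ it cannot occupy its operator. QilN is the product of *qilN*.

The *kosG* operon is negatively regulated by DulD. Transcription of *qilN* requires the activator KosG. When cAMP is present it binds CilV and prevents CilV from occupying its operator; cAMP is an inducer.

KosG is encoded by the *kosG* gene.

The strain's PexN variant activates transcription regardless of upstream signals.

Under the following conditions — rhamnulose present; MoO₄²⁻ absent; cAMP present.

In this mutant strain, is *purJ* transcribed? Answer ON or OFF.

ON

cAMP is present, so CilV is inactive.
PexN is constitutively active in this strain.
MoO₄²⁻ is absent, so DulD is inactive.
With no repressor bound, *kosG* is transcribed.
So KosG is produced and active.
No repressor is bound and KosG is active, so *qilN* is transcribed.
So QilN is produced and active.
No repressor is bound and PexN and QilN are active, so *purJ* is transcribed.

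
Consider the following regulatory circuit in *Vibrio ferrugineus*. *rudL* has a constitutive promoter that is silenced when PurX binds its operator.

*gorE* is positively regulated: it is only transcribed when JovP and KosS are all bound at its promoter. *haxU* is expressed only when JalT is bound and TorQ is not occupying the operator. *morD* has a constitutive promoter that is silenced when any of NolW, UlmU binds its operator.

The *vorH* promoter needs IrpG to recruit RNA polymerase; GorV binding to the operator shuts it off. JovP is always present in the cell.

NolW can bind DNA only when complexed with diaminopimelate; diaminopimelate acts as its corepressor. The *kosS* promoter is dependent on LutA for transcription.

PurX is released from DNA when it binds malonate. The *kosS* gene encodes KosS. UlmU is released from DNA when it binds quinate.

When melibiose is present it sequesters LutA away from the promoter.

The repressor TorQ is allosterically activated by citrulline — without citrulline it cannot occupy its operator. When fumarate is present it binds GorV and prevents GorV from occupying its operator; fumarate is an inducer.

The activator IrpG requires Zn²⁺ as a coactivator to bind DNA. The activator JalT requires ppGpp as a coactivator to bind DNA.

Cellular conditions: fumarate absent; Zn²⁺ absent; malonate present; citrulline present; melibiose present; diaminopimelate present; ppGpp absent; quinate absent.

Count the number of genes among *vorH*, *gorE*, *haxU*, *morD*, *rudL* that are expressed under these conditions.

1

Fumarate is absent, so GorV is active.
Zn²⁺ is absent, so IrpG is inactive.
With repressor GorV bound, *vorH* is not transcribed.
→ *vorH* is OFF.
JovP is produced constitutively and is active.
Melibiose is present, so LutA is inactive.
Required activator LutA is absent, so *kosS* is not transcribed.
So KosS is not produced.
Required activator KosS is absent, so *gorE* is not transcribed.
→ *gorE* is OFF.
ppGpp is absent, so JalT is inactive.
Citrulline is present, so TorQ is active.
With repressor TorQ bound, *haxU* is not transcribed.
→ *haxU* is OFF.
Diaminopimelate is present, so NolW is active.
Quinate is absent, so UlmU is active.
With repressor NolW bound, *morD* is not transcribed.
→ *morD* is OFF.
Malonate is present, so PurX is inactive.
With no repressor bound, *rudL* is transcribed.
→ *rudL* is ON.
1 of the 5 genes is transcribed.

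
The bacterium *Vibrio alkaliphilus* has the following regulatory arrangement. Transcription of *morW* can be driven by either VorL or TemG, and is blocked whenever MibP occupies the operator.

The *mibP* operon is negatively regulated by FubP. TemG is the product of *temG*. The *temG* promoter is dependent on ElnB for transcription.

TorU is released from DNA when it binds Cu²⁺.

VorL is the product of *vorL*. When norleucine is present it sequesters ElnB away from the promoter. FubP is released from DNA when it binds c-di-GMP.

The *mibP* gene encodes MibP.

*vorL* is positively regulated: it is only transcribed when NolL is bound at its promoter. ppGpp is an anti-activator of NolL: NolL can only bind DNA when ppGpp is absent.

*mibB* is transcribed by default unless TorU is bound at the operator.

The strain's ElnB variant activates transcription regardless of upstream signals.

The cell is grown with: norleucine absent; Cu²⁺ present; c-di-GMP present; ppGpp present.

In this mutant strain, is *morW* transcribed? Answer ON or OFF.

OFF

c-di-GMP is present, so FubP is inactive.
With no repressor bound, *mibP* is transcribed.
So MibP is produced and active.
ppGpp is present, so NolL is inactive.
Required activator NolL is absent, so *vorL* is not transcribed.
So VorL is not produced.
ElnB is constitutively active in this strain.
No repressor is bound and ElnB is active, so *temG* is transcribed.
So TemG is produced and active.
With repressor MibP bound, *morW* is not transcribed.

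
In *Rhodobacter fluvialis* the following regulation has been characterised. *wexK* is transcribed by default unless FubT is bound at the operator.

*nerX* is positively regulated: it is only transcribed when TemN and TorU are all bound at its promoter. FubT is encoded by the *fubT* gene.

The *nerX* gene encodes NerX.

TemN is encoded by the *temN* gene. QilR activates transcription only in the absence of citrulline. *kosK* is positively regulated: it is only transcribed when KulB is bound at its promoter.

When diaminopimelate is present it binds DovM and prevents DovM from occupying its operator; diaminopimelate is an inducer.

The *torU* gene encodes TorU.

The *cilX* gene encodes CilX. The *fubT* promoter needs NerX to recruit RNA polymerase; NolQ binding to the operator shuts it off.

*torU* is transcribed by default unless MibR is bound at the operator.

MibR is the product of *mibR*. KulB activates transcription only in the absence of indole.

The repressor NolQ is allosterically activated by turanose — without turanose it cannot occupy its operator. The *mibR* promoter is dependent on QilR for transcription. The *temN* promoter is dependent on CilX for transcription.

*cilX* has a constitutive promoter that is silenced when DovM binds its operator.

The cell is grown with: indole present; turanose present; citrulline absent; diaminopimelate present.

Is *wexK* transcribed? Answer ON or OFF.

Diaminopimelate is present, so DovM is inactive.
With no repressor bound, *cilX* is transcribed.
So CilX is produced and active.
No repressor is bound and CilX is active, so *temN* is transcribed.
So TemN is produced and active.
Citrulline is absent, so QilR is active.
No repressor is bound and QilR is active, so *mibR* is transcribed.
So MibR is produced and active.
With repressor MibR bound, *torU* is not transcribed.
So TorU is not produced.
Required activator TorU is absent, so *nerX* is not transcribed.
So NerX is not produced.
Turanose is present, so NolQ is active.
With repressor NolQ bound, *fubT* is not transcribed.
So FubT is not produced.
With no repressor bound, *wexK* is transcribed.

ON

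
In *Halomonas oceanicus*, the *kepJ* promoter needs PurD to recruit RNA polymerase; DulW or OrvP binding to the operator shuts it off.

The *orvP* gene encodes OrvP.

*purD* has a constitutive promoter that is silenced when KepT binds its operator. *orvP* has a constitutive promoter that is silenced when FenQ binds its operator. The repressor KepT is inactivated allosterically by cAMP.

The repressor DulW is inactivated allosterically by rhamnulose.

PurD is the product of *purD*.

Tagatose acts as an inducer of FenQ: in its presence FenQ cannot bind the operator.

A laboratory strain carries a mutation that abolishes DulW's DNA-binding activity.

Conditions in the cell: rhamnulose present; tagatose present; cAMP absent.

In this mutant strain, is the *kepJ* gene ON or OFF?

cAMP is absent, so KepT is active.
With repressor KepT bound, *purD* is not transcribed.
So PurD is not produced.
DulW is non-functional in this strain, so it has no effect.
Tagatose is present, so FenQ is inactive.
With no repressor bound, *orvP* is transcribed.
So OrvP is produced and active.
With repressor OrvP bound, *kepJ* is not transcribed.

OFF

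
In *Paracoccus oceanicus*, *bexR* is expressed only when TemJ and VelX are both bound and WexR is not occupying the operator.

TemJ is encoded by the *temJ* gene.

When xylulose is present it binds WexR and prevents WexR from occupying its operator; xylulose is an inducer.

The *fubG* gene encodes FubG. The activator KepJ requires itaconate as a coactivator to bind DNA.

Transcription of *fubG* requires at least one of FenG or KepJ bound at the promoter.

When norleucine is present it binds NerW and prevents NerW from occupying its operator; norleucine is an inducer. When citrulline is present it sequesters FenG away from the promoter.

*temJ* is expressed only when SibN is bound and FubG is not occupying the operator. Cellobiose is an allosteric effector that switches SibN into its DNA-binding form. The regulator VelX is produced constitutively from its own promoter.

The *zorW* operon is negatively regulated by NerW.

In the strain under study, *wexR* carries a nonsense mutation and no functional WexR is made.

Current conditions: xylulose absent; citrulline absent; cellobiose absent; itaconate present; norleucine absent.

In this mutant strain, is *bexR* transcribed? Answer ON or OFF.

WexR is non-functional in this strain, so it has no effect.
Citrulline is absent, so FenG is active.
Itaconate is present, so KepJ is active.
Activator FenG is present, so *fubG* is transcribed.
So FubG is produced and active.
Cellobiose is absent, so SibN is inactive.
With repressor FubG bound, *temJ* is not transcribed.
So TemJ is not produced.
VelX is produced constitutively and is active.
Required activator TemJ is absent, so *bexR* is not transcribed.

OFF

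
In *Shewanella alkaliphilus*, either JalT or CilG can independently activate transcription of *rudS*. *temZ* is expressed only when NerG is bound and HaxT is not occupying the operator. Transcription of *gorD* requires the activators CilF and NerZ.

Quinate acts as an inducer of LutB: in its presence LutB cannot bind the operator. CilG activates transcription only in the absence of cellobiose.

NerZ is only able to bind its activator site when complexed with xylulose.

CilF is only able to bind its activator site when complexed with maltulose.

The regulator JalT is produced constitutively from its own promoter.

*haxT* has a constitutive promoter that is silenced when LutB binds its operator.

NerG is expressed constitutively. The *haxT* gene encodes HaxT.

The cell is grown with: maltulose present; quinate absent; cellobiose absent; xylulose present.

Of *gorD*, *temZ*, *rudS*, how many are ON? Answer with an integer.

3

Maltulose is present, so CilF is active.
Xylulose is present, so NerZ is active.
No repressor is bound and CilF and NerZ are active, so *gorD* is transcribed.
→ *gorD* is ON.
NerG is produced constitutively and is active.
Quinate is absent, so LutB is active.
With repressor LutB bound, *haxT* is not transcribed.
So HaxT is not produced.
No repressor is bound and NerG is active, so *temZ* is transcribed.
→ *temZ* is ON.
JalT is produced constitutively and is active.
Cellobiose is absent, so CilG is active.
Activator JalT is present, so *rudS* is transcribed.
→ *rudS* is ON.
3 of the 3 genes are transcribed.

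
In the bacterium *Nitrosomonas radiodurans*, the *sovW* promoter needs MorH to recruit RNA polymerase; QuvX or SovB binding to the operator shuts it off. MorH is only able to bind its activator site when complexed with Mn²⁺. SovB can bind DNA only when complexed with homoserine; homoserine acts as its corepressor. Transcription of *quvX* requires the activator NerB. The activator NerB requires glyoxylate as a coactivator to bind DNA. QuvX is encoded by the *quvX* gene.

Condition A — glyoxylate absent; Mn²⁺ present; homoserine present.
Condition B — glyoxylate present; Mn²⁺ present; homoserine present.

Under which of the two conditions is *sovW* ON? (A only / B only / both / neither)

Condition A:
Glyoxylate is absent, so NerB is inactive.
Required activator NerB is absent, so *quvX* is not transcribed.
So QuvX is not produced.
Mn²⁺ is present, so MorH is active.
Homoserine is present, so SovB is active.
With repressor SovB bound, *sovW* is not transcribed.
→ *sovW* is OFF in A.
Condition B:
Glyoxylate is present, so NerB is active.
No repressor is bound and NerB is active, so *quvX* is transcribed.
So QuvX is produced and active.
Mn²⁺ is present, so MorH is active.
Homoserine is present, so SovB is active.
With repressor QuvX bound, *sovW* is not transcribed.
→ *sovW* is OFF in B.

neither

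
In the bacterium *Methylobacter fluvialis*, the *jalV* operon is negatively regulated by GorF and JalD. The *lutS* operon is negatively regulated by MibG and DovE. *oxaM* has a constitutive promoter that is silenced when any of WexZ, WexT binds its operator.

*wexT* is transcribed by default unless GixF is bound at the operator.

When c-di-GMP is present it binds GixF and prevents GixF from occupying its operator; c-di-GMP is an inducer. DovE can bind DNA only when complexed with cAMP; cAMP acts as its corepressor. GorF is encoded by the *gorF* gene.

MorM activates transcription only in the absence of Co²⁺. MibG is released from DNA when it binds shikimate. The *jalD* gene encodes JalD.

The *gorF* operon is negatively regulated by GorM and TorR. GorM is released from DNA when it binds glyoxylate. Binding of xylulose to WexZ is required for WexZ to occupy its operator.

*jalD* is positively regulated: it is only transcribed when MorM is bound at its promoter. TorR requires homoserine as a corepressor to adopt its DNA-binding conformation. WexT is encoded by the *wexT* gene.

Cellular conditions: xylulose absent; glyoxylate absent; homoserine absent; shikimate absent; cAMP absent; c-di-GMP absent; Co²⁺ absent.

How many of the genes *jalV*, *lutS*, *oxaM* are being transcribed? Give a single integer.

1

Glyoxylate is absent, so GorM is active.
Homoserine is absent, so TorR is inactive.
With repressor GorM bound, *gorF* is not transcribed.
So GorF is not produced.
Co²⁺ is absent, so MorM is active.
No repressor is bound and MorM is active, so *jalD* is transcribed.
So JalD is produced and active.
With repressor JalD bound, *jalV* is not transcribed.
→ *jalV* is OFF.
Shikimate is absent, so MibG is active.
cAMP is absent, so DovE is inactive.
With repressor MibG bound, *lutS* is not transcribed.
→ *lutS* is OFF.
Xylulose is absent, so WexZ is inactive.
c-di-GMP is absent, so GixF is active.
With repressor GixF bound, *wexT* is not transcribed.
So WexT is not produced.
With no repressor bound, *oxaM* is transcribed.
→ *oxaM* is ON.
1 of the 3 genes is transcribed.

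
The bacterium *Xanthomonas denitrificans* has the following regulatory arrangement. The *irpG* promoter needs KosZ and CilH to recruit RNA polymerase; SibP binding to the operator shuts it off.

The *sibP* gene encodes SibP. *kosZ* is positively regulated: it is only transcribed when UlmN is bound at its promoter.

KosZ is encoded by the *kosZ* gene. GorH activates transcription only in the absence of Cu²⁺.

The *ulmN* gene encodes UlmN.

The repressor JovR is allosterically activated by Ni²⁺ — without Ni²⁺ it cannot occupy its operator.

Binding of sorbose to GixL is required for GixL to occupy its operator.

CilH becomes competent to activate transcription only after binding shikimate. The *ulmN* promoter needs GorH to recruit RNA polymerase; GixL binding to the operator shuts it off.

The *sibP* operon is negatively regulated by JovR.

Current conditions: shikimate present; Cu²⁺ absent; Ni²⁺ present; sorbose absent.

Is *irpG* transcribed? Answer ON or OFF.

ON

Ni²⁺ is present, so JovR is active.
With repressor JovR bound, *sibP* is not transcribed.
So SibP is not produced.
Sorbose is absent, so GixL is inactive.
Cu²⁺ is absent, so GorH is active.
No repressor is bound and GorH is active, so *ulmN* is transcribed.
So UlmN is produced and active.
No repressor is bound and UlmN is active, so *kosZ* is transcribed.
So KosZ is produced and active.
Shikimate is present, so CilH is active.
No repressor is bound and KosZ and CilH are active, so *irpG* is transcribed.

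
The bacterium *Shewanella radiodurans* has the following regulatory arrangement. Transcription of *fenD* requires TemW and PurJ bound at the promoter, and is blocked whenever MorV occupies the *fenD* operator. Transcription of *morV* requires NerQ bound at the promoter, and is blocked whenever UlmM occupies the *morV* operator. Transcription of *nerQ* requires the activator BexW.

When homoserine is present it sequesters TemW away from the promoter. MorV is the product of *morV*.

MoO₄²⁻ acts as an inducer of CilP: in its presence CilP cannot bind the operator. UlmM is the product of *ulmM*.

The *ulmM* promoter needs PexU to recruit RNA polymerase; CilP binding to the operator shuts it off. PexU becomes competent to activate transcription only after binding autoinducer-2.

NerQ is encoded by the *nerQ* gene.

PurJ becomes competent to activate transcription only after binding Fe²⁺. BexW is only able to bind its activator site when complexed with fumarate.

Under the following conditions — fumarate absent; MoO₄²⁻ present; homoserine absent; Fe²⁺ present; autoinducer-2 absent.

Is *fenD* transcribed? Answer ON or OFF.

ON

Fumarate is absent, so BexW is inactive.
Required activator BexW is absent, so *nerQ* is not transcribed.
So NerQ is not produced.
Autoinducer-2 is absent, so PexU is inactive.
MoO₄²⁻ is present, so CilP is inactive.
Required activator PexU is absent, so *ulmM* is not transcribed.
So UlmM is not produced.
Required activator NerQ is absent, so *morV* is not transcribed.
So MorV is not produced.
Homoserine is absent, so TemW is active.
Fe²⁺ is present, so PurJ is active.
No repressor is bound and TemW and PurJ are active, so *fenD* is transcribed.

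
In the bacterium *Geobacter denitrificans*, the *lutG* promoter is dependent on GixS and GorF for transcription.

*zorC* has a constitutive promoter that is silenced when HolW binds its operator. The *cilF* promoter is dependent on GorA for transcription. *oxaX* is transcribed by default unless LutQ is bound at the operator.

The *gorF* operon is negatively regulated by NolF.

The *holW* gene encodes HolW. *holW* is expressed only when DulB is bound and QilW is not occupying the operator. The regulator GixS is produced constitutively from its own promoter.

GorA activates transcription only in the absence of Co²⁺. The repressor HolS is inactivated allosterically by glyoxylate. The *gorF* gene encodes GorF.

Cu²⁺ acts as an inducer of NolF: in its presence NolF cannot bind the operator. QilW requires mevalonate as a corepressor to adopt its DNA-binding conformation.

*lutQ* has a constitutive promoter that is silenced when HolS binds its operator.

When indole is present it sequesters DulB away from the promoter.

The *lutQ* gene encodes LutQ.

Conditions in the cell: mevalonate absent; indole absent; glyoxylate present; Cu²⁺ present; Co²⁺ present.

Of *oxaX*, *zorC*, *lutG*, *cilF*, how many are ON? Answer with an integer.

Glyoxylate is present, so HolS is inactive.
With no repressor bound, *lutQ* is transcribed.
So LutQ is produced and active.
With repressor LutQ bound, *oxaX* is not transcribed.
→ *oxaX* is OFF.
Indole is absent, so DulB is active.
Mevalonate is absent, so QilW is inactive.
No repressor is bound and DulB is active, so *holW* is transcribed.
So HolW is produced and active.
With repressor HolW bound, *zorC* is not transcribed.
→ *zorC* is OFF.
GixS is produced constitutively and is active.
Cu²⁺ is present, so NolF is inactive.
With no repressor bound, *gorF* is transcribed.
So GorF is produced and active.
No repressor is bound and GixS and GorF are active, so *lutG* is transcribed.
→ *lutG* is ON.
Co²⁺ is present, so GorA is inactive.
Required activator GorA is absent, so *cilF* is not transcribed.
→ *cilF* is OFF.
1 of the 4 genes is transcribed.

1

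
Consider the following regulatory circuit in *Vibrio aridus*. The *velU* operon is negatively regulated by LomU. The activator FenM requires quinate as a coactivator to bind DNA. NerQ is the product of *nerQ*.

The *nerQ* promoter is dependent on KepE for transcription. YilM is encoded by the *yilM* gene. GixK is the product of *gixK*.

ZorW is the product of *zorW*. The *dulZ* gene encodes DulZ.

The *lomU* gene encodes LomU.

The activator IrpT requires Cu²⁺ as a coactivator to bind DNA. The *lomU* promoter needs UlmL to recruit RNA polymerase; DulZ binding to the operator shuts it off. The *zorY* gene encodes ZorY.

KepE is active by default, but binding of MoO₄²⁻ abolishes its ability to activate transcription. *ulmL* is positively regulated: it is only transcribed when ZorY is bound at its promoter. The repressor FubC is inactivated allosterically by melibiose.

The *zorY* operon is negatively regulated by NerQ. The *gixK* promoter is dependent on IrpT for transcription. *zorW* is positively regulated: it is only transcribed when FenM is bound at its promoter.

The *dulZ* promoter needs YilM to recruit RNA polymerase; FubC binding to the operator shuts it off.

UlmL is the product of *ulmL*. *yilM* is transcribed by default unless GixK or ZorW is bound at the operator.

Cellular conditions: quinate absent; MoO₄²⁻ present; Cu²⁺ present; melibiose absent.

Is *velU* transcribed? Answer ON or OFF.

MoO₄²⁻ is present, so KepE is inactive.
Required activator KepE is absent, so *nerQ* is not transcribed.
So NerQ is not produced.
With no repressor bound, *zorY* is transcribed.
So ZorY is produced and active.
No repressor is bound and ZorY is active, so *ulmL* is transcribed.
So UlmL is produced and active.
Melibiose is absent, so FubC is active.
Cu²⁺ is present, so IrpT is active.
No repressor is bound and IrpT is active, so *gixK* is transcribed.
So GixK is produced and active.
Quinate is absent, so FenM is inactive.
Required activator FenM is absent, so *zorW* is not transcribed.
So ZorW is not produced.
With repressor GixK bound, *yilM* is not transcribed.
So YilM is not produced.
With repressor FubC bound, *dulZ* is not transcribed.
So DulZ is not produced.
No repressor is bound and UlmL is active, so *lomU* is transcribed.
So LomU is produced and active.
With repressor LomU bound, *velU* is not transcribed.

OFF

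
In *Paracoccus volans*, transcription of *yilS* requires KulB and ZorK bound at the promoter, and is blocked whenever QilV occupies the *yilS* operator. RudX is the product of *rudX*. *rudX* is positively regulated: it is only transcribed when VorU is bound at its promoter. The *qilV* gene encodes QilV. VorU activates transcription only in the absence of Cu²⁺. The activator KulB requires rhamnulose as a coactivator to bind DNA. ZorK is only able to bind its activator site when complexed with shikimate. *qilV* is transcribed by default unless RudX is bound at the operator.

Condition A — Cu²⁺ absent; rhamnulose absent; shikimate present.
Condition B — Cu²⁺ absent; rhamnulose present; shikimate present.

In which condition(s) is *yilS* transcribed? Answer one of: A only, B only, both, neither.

B only

Condition A:
Cu²⁺ is absent, so VorU is active.
No repressor is bound and VorU is active, so *rudX* is transcribed.
So RudX is produced and active.
With repressor RudX bound, *qilV* is not transcribed.
So QilV is not produced.
Rhamnulose is absent, so KulB is inactive.
Shikimate is present, so ZorK is active.
Required activator KulB is absent, so *yilS* is not transcribed.
→ *yilS* is OFF in A.
Condition B:
Cu²⁺ is absent, so VorU is active.
No repressor is bound and VorU is active, so *rudX* is transcribed.
So RudX is produced and active.
With repressor RudX bound, *qilV* is not transcribed.
So QilV is not produced.
Rhamnulose is present, so KulB is active.
Shikimate is present, so ZorK is active.
No repressor is bound and KulB and ZorK are active, so *yilS* is transcribed.
→ *yilS* is ON in B.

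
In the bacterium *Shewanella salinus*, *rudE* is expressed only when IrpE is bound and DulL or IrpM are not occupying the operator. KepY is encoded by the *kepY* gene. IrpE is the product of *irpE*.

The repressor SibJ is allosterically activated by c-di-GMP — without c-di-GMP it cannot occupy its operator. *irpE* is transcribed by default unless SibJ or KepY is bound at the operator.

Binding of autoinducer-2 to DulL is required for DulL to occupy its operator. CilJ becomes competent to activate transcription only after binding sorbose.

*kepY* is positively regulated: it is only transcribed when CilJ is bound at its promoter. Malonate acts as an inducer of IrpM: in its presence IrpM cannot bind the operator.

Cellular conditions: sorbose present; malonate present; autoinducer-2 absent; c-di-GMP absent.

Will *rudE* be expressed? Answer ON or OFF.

Autoinducer-2 is absent, so DulL is inactive.
c-di-GMP is absent, so SibJ is inactive.
Sorbose is present, so CilJ is active.
No repressor is bound and CilJ is active, so *kepY* is transcribed.
So KepY is produced and active.
With repressor KepY bound, *irpE* is not transcribed.
So IrpE is not produced.
Malonate is present, so IrpM is inactive.
Required activator IrpE is absent, so *rudE* is not transcribed.

OFF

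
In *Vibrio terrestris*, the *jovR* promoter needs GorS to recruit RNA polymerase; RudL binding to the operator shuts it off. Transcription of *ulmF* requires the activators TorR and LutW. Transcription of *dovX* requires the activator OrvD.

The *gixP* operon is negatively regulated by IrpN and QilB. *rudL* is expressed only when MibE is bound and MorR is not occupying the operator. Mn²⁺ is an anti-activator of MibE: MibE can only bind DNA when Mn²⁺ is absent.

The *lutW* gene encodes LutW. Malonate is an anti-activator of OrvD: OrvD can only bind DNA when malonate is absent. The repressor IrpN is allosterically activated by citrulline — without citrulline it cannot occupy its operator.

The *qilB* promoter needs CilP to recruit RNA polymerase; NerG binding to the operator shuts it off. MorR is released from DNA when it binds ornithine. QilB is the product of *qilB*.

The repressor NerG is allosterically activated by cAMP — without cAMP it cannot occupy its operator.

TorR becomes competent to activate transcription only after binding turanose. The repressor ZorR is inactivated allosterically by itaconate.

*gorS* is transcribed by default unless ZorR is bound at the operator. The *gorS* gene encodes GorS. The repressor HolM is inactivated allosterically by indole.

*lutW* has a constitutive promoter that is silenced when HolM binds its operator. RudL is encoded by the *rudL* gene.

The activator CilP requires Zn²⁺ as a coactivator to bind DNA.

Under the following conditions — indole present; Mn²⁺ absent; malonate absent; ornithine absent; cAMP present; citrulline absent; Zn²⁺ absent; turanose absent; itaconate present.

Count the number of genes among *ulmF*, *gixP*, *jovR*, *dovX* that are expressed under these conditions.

3

Turanose is absent, so TorR is inactive.
Indole is present, so HolM is inactive.
With no repressor bound, *lutW* is transcribed.
So LutW is produced and active.
Required activator TorR is absent, so *ulmF* is not transcribed.
→ *ulmF* is OFF.
Citrulline is absent, so IrpN is inactive.
Zn²⁺ is absent, so CilP is inactive.
cAMP is present, so NerG is active.
With repressor NerG bound, *qilB* is not transcribed.
So QilB is not produced.
With no repressor bound, *gixP* is transcribed.
→ *gixP* is ON.
Ornithine is absent, so MorR is active.
Mn²⁺ is absent, so MibE is active.
With repressor MorR bound, *rudL* is not transcribed.
So RudL is not produced.
Itaconate is present, so ZorR is inactive.
With no repressor bound, *gorS* is transcribed.
So GorS is produced and active.
No repressor is bound and GorS is active, so *jovR* is transcribed.
→ *jovR* is ON.
Malonate is absent, so OrvD is active.
No repressor is bound and OrvD is active, so *dovX* is transcribed.
→ *dovX* is ON.
3 of the 4 genes are transcribed.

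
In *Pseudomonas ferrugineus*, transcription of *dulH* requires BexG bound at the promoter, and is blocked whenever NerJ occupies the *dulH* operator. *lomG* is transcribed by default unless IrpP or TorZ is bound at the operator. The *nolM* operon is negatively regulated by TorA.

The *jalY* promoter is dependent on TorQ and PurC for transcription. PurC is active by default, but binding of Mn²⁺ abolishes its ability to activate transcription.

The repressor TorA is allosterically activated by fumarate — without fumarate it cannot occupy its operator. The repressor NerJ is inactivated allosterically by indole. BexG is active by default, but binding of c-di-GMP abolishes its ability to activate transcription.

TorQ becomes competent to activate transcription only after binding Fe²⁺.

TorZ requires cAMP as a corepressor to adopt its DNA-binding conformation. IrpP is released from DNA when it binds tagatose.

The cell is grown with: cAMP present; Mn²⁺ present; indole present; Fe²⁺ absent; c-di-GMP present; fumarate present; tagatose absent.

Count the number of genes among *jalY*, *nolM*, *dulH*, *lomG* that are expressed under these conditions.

0

Fe²⁺ is absent, so TorQ is inactive.
Mn²⁺ is present, so PurC is inactive.
Required activator TorQ is absent, so *jalY* is not transcribed.
→ *jalY* is OFF.
Fumarate is present, so TorA is active.
With repressor TorA bound, *nolM* is not transcribed.
→ *nolM* is OFF.
Indole is present, so NerJ is inactive.
c-di-GMP is present, so BexG is inactive.
Required activator BexG is absent, so *dulH* is not transcribed.
→ *dulH* is OFF.
Tagatose is absent, so IrpP is active.
cAMP is present, so TorZ is active.
With repressor IrpP bound, *lomG* is not transcribed.
→ *lomG* is OFF.
0 of the 4 genes are transcribed.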